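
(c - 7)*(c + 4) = c^2 - 3*c - 28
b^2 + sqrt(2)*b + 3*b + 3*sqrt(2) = (b + 3)*(b + sqrt(2))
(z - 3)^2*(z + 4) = z^3 - 2*z^2 - 15*z + 36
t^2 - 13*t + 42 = (t - 7)*(t - 6)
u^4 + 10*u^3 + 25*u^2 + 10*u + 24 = (u + 4)*(u + 6)*(-I*u + 1)*(I*u + 1)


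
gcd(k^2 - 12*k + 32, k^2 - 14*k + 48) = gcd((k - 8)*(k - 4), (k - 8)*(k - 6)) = k - 8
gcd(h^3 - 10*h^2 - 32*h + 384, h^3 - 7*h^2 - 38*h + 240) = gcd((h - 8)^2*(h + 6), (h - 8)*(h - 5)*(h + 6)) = h^2 - 2*h - 48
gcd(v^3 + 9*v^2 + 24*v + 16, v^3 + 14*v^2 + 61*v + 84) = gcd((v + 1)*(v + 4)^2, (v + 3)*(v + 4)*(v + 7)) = v + 4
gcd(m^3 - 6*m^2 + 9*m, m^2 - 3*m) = m^2 - 3*m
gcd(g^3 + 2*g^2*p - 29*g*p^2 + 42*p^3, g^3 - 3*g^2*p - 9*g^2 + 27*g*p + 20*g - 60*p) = -g + 3*p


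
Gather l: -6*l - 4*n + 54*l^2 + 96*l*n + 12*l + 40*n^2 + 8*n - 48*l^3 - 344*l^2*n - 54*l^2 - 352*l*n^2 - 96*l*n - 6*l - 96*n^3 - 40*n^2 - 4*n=-48*l^3 - 344*l^2*n - 352*l*n^2 - 96*n^3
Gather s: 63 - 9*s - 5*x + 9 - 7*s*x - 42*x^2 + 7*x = s*(-7*x - 9) - 42*x^2 + 2*x + 72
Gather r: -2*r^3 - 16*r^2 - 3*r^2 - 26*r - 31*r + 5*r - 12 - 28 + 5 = -2*r^3 - 19*r^2 - 52*r - 35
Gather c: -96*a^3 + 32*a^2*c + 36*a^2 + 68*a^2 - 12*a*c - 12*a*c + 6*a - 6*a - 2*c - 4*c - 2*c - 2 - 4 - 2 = -96*a^3 + 104*a^2 + c*(32*a^2 - 24*a - 8) - 8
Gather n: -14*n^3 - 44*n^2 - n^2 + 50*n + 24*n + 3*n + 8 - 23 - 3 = -14*n^3 - 45*n^2 + 77*n - 18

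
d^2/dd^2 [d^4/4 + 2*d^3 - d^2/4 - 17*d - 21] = 3*d^2 + 12*d - 1/2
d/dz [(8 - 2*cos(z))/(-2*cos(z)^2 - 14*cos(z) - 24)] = (cos(z)^2 - 8*cos(z) - 40)*sin(z)/(cos(z)^2 + 7*cos(z) + 12)^2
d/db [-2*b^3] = -6*b^2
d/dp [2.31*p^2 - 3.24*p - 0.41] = 4.62*p - 3.24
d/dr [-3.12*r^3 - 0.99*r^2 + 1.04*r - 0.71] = -9.36*r^2 - 1.98*r + 1.04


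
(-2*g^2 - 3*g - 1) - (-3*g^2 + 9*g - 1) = g^2 - 12*g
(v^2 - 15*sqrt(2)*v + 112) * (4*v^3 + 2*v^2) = 4*v^5 - 60*sqrt(2)*v^4 + 2*v^4 - 30*sqrt(2)*v^3 + 448*v^3 + 224*v^2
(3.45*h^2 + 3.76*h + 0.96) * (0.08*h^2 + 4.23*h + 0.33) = 0.276*h^4 + 14.8943*h^3 + 17.1201*h^2 + 5.3016*h + 0.3168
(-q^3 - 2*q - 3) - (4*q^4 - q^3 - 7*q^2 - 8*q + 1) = -4*q^4 + 7*q^2 + 6*q - 4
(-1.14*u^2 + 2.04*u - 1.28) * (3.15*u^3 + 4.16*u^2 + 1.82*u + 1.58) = -3.591*u^5 + 1.6836*u^4 + 2.3796*u^3 - 3.4132*u^2 + 0.8936*u - 2.0224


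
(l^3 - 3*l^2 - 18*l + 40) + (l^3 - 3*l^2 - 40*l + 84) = 2*l^3 - 6*l^2 - 58*l + 124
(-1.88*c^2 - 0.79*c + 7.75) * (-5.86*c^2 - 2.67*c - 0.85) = 11.0168*c^4 + 9.649*c^3 - 41.7077*c^2 - 20.021*c - 6.5875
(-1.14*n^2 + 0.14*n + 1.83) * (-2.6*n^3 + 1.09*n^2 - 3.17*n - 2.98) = 2.964*n^5 - 1.6066*n^4 - 0.991600000000001*n^3 + 4.9481*n^2 - 6.2183*n - 5.4534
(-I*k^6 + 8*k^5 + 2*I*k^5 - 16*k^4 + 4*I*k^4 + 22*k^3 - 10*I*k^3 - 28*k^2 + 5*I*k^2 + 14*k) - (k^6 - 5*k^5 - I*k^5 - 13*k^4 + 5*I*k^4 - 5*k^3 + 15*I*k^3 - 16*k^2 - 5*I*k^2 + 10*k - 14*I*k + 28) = -k^6 - I*k^6 + 13*k^5 + 3*I*k^5 - 3*k^4 - I*k^4 + 27*k^3 - 25*I*k^3 - 12*k^2 + 10*I*k^2 + 4*k + 14*I*k - 28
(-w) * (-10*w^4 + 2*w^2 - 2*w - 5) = 10*w^5 - 2*w^3 + 2*w^2 + 5*w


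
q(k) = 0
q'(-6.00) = 0.00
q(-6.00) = 0.00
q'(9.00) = 0.00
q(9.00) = 0.00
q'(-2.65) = 0.00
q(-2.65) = 0.00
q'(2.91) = 0.00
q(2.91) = 0.00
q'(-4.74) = 0.00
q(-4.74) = 0.00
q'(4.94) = 0.00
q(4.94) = 0.00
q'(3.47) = 0.00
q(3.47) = 0.00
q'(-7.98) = 0.00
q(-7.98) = 0.00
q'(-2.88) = 0.00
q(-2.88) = 0.00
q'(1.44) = 0.00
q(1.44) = 0.00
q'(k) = 0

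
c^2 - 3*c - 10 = (c - 5)*(c + 2)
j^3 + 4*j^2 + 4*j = j*(j + 2)^2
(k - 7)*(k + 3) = k^2 - 4*k - 21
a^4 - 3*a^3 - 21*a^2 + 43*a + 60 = (a - 5)*(a - 3)*(a + 1)*(a + 4)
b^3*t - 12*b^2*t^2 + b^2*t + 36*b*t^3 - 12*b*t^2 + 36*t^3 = (b - 6*t)^2*(b*t + t)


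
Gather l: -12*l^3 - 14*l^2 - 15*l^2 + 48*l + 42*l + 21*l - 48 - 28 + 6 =-12*l^3 - 29*l^2 + 111*l - 70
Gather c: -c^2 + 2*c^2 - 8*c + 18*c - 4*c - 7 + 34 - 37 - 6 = c^2 + 6*c - 16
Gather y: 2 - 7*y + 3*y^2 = 3*y^2 - 7*y + 2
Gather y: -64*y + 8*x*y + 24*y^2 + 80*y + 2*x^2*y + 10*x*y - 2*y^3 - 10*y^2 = -2*y^3 + 14*y^2 + y*(2*x^2 + 18*x + 16)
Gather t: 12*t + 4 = 12*t + 4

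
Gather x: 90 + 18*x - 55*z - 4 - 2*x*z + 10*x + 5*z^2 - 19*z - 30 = x*(28 - 2*z) + 5*z^2 - 74*z + 56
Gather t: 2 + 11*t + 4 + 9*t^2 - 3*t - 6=9*t^2 + 8*t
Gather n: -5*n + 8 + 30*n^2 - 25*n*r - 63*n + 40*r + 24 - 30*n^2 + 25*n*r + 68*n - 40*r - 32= 0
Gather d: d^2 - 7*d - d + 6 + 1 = d^2 - 8*d + 7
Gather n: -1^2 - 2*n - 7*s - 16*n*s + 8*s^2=n*(-16*s - 2) + 8*s^2 - 7*s - 1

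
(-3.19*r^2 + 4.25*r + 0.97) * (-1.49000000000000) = 4.7531*r^2 - 6.3325*r - 1.4453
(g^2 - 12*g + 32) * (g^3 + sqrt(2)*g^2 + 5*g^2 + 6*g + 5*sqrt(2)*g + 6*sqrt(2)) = g^5 - 7*g^4 + sqrt(2)*g^4 - 22*g^3 - 7*sqrt(2)*g^3 - 22*sqrt(2)*g^2 + 88*g^2 + 88*sqrt(2)*g + 192*g + 192*sqrt(2)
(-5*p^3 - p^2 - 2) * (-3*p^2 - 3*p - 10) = 15*p^5 + 18*p^4 + 53*p^3 + 16*p^2 + 6*p + 20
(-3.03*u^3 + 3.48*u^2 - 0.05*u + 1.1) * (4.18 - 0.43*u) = 1.3029*u^4 - 14.1618*u^3 + 14.5679*u^2 - 0.682*u + 4.598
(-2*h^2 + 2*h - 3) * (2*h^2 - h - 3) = -4*h^4 + 6*h^3 - 2*h^2 - 3*h + 9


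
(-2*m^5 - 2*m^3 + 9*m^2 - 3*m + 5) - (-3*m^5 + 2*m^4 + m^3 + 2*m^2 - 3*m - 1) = m^5 - 2*m^4 - 3*m^3 + 7*m^2 + 6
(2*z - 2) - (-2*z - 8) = 4*z + 6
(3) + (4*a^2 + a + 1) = 4*a^2 + a + 4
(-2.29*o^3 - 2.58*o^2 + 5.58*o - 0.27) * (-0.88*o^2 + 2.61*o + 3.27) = 2.0152*o^5 - 3.7065*o^4 - 19.1325*o^3 + 6.3648*o^2 + 17.5419*o - 0.8829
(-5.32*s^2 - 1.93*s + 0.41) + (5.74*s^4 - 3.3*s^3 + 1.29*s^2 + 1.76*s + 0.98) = 5.74*s^4 - 3.3*s^3 - 4.03*s^2 - 0.17*s + 1.39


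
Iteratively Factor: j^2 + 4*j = (j)*(j + 4)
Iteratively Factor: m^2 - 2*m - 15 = (m - 5)*(m + 3)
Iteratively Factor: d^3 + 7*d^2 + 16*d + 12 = (d + 2)*(d^2 + 5*d + 6) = (d + 2)^2*(d + 3)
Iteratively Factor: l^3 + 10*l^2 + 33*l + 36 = (l + 3)*(l^2 + 7*l + 12) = (l + 3)^2*(l + 4)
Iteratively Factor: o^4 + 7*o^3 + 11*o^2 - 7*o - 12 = (o + 4)*(o^3 + 3*o^2 - o - 3) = (o + 3)*(o + 4)*(o^2 - 1) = (o + 1)*(o + 3)*(o + 4)*(o - 1)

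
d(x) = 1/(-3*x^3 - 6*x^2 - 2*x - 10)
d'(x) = (9*x^2 + 12*x + 2)/(-3*x^3 - 6*x^2 - 2*x - 10)^2 = (9*x^2 + 12*x + 2)/(3*x^3 + 6*x^2 + 2*x + 10)^2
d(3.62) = -0.00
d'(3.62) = 0.00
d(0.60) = -0.07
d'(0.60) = 0.06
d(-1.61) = -0.10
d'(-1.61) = 0.06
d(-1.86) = -0.13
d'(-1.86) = 0.18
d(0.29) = -0.09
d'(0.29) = 0.05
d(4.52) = -0.00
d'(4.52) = 0.00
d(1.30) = -0.03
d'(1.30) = 0.04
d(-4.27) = 0.01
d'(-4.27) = 0.01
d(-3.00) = 0.04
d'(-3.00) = 0.09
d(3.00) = -0.00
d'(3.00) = 0.01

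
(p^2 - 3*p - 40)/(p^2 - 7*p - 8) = (p + 5)/(p + 1)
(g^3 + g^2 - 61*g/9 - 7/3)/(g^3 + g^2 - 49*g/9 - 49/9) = (3*g^2 + 10*g + 3)/(3*g^2 + 10*g + 7)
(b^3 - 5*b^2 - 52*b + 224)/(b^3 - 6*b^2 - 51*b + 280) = (b - 4)/(b - 5)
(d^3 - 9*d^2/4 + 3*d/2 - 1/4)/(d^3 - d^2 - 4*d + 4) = (4*d^2 - 5*d + 1)/(4*(d^2 - 4))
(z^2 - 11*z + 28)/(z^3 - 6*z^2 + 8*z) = (z - 7)/(z*(z - 2))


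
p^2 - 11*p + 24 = (p - 8)*(p - 3)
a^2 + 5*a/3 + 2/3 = (a + 2/3)*(a + 1)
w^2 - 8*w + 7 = (w - 7)*(w - 1)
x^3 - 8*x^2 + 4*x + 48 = (x - 6)*(x - 4)*(x + 2)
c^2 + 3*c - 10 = (c - 2)*(c + 5)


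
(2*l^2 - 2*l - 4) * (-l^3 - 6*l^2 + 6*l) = -2*l^5 - 10*l^4 + 28*l^3 + 12*l^2 - 24*l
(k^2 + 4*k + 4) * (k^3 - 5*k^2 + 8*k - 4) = k^5 - k^4 - 8*k^3 + 8*k^2 + 16*k - 16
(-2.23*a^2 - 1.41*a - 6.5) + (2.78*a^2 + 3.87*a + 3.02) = 0.55*a^2 + 2.46*a - 3.48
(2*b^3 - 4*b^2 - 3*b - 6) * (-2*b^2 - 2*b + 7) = -4*b^5 + 4*b^4 + 28*b^3 - 10*b^2 - 9*b - 42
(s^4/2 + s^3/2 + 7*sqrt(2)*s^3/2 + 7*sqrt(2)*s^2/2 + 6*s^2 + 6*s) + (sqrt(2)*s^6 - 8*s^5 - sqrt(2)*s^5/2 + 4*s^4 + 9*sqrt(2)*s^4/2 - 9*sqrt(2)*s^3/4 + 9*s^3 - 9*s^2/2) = sqrt(2)*s^6 - 8*s^5 - sqrt(2)*s^5/2 + 9*s^4/2 + 9*sqrt(2)*s^4/2 + 5*sqrt(2)*s^3/4 + 19*s^3/2 + 3*s^2/2 + 7*sqrt(2)*s^2/2 + 6*s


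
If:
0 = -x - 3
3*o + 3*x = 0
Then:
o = 3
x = -3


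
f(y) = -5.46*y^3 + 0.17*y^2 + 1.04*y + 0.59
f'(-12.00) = -2361.76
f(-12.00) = 9447.47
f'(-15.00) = -3689.56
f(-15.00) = 18450.74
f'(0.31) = -0.43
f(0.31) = 0.77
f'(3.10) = -155.32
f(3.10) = -157.21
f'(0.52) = -3.21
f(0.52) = 0.41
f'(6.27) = -640.77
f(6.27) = -1332.05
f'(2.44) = -95.65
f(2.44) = -75.18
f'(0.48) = -2.57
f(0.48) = 0.52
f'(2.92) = -137.63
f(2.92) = -130.86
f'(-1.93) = -60.63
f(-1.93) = 38.47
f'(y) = -16.38*y^2 + 0.34*y + 1.04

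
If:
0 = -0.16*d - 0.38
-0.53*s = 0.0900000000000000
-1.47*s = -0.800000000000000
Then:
No Solution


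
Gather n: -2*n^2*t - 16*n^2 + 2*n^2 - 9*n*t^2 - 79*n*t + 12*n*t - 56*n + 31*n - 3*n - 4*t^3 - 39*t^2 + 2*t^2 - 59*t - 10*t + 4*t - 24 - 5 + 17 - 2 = n^2*(-2*t - 14) + n*(-9*t^2 - 67*t - 28) - 4*t^3 - 37*t^2 - 65*t - 14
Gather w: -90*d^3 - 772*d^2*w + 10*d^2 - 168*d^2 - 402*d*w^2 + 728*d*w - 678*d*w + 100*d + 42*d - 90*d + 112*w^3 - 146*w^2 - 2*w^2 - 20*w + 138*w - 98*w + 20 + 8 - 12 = -90*d^3 - 158*d^2 + 52*d + 112*w^3 + w^2*(-402*d - 148) + w*(-772*d^2 + 50*d + 20) + 16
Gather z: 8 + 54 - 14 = 48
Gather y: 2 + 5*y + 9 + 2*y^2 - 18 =2*y^2 + 5*y - 7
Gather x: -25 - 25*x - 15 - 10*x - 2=-35*x - 42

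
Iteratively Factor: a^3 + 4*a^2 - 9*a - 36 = (a + 4)*(a^2 - 9) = (a + 3)*(a + 4)*(a - 3)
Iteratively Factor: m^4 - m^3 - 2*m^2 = (m - 2)*(m^3 + m^2) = m*(m - 2)*(m^2 + m) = m^2*(m - 2)*(m + 1)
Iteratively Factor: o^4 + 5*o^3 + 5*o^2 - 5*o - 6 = (o + 1)*(o^3 + 4*o^2 + o - 6) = (o + 1)*(o + 2)*(o^2 + 2*o - 3) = (o - 1)*(o + 1)*(o + 2)*(o + 3)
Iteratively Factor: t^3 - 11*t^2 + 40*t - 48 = (t - 4)*(t^2 - 7*t + 12) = (t - 4)^2*(t - 3)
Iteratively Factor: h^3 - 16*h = (h - 4)*(h^2 + 4*h) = h*(h - 4)*(h + 4)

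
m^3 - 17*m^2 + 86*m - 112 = (m - 8)*(m - 7)*(m - 2)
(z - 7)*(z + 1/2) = z^2 - 13*z/2 - 7/2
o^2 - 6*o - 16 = (o - 8)*(o + 2)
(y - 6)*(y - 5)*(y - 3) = y^3 - 14*y^2 + 63*y - 90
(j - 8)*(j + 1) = j^2 - 7*j - 8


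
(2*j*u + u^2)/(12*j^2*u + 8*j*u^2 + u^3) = 1/(6*j + u)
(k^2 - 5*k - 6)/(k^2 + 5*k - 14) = (k^2 - 5*k - 6)/(k^2 + 5*k - 14)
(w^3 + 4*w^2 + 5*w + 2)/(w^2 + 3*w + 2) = w + 1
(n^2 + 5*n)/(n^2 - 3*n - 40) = n/(n - 8)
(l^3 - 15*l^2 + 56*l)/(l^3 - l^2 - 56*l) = (l - 7)/(l + 7)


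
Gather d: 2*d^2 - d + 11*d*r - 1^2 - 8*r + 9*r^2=2*d^2 + d*(11*r - 1) + 9*r^2 - 8*r - 1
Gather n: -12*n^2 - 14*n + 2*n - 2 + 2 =-12*n^2 - 12*n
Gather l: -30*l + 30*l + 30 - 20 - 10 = 0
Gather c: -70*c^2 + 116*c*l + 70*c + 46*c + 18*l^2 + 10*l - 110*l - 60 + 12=-70*c^2 + c*(116*l + 116) + 18*l^2 - 100*l - 48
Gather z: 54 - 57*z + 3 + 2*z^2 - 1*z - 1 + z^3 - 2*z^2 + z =z^3 - 57*z + 56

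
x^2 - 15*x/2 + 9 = (x - 6)*(x - 3/2)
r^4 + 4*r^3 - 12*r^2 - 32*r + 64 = (r - 2)^2*(r + 4)^2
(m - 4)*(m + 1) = m^2 - 3*m - 4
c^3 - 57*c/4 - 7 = (c - 4)*(c + 1/2)*(c + 7/2)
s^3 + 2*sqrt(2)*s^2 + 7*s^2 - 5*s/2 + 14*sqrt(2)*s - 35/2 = (s + 7)*(s - sqrt(2)/2)*(s + 5*sqrt(2)/2)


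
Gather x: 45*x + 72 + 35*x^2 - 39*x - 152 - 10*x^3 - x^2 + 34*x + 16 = -10*x^3 + 34*x^2 + 40*x - 64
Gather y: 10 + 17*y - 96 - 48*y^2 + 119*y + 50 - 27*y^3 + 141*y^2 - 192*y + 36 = -27*y^3 + 93*y^2 - 56*y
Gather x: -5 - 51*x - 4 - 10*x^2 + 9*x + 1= -10*x^2 - 42*x - 8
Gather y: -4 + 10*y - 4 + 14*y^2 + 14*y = 14*y^2 + 24*y - 8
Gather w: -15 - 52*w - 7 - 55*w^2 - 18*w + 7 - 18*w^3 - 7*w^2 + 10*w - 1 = -18*w^3 - 62*w^2 - 60*w - 16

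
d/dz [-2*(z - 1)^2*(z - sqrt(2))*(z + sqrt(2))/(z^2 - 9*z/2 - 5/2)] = 4*(-4*z^5 + 31*z^4 - 16*z^3 - 31*z^2 - 18*z + 38)/(4*z^4 - 36*z^3 + 61*z^2 + 90*z + 25)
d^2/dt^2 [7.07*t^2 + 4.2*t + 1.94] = 14.1400000000000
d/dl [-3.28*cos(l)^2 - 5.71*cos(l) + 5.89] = (6.56*cos(l) + 5.71)*sin(l)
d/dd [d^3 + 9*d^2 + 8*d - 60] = 3*d^2 + 18*d + 8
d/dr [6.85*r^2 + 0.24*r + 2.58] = 13.7*r + 0.24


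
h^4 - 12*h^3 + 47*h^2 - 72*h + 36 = (h - 6)*(h - 3)*(h - 2)*(h - 1)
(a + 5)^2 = a^2 + 10*a + 25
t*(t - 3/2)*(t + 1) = t^3 - t^2/2 - 3*t/2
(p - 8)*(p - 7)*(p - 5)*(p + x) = p^4 + p^3*x - 20*p^3 - 20*p^2*x + 131*p^2 + 131*p*x - 280*p - 280*x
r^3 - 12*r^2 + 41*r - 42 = (r - 7)*(r - 3)*(r - 2)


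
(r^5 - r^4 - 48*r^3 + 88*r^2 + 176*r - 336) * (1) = r^5 - r^4 - 48*r^3 + 88*r^2 + 176*r - 336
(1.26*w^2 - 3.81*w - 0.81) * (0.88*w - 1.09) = 1.1088*w^3 - 4.7262*w^2 + 3.4401*w + 0.8829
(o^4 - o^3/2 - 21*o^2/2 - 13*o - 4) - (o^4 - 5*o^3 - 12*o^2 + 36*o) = 9*o^3/2 + 3*o^2/2 - 49*o - 4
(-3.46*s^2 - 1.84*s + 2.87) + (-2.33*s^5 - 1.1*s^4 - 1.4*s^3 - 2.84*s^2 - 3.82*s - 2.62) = -2.33*s^5 - 1.1*s^4 - 1.4*s^3 - 6.3*s^2 - 5.66*s + 0.25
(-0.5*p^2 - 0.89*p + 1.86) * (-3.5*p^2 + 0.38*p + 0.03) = 1.75*p^4 + 2.925*p^3 - 6.8632*p^2 + 0.6801*p + 0.0558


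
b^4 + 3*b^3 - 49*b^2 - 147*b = b*(b - 7)*(b + 3)*(b + 7)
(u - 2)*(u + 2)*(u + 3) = u^3 + 3*u^2 - 4*u - 12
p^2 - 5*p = p*(p - 5)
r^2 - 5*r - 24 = (r - 8)*(r + 3)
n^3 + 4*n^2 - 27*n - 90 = (n - 5)*(n + 3)*(n + 6)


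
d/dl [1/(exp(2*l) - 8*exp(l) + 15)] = 2*(4 - exp(l))*exp(l)/(exp(2*l) - 8*exp(l) + 15)^2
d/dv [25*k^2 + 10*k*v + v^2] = 10*k + 2*v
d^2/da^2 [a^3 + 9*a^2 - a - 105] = 6*a + 18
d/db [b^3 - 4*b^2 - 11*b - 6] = 3*b^2 - 8*b - 11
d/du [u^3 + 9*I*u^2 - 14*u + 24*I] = 3*u^2 + 18*I*u - 14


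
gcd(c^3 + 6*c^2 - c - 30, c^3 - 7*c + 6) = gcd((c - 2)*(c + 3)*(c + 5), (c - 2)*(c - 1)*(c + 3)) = c^2 + c - 6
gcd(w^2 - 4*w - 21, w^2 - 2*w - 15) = w + 3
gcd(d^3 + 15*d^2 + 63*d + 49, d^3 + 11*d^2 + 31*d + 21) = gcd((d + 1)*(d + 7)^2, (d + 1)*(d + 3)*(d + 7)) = d^2 + 8*d + 7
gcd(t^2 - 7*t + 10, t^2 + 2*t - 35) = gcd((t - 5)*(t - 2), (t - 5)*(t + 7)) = t - 5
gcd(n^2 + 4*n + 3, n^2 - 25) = 1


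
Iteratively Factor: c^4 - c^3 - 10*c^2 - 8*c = (c + 2)*(c^3 - 3*c^2 - 4*c) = c*(c + 2)*(c^2 - 3*c - 4) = c*(c + 1)*(c + 2)*(c - 4)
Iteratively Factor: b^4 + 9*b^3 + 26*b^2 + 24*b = (b)*(b^3 + 9*b^2 + 26*b + 24) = b*(b + 4)*(b^2 + 5*b + 6) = b*(b + 3)*(b + 4)*(b + 2)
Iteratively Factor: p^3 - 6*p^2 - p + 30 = (p - 5)*(p^2 - p - 6) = (p - 5)*(p + 2)*(p - 3)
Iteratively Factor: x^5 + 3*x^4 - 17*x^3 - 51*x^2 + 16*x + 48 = (x + 4)*(x^4 - x^3 - 13*x^2 + x + 12) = (x + 1)*(x + 4)*(x^3 - 2*x^2 - 11*x + 12) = (x + 1)*(x + 3)*(x + 4)*(x^2 - 5*x + 4) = (x - 4)*(x + 1)*(x + 3)*(x + 4)*(x - 1)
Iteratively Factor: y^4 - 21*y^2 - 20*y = (y)*(y^3 - 21*y - 20) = y*(y - 5)*(y^2 + 5*y + 4) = y*(y - 5)*(y + 1)*(y + 4)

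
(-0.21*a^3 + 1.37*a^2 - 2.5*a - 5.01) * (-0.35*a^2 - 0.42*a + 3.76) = 0.0735*a^5 - 0.3913*a^4 - 0.49*a^3 + 7.9547*a^2 - 7.2958*a - 18.8376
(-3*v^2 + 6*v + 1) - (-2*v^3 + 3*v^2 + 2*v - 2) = 2*v^3 - 6*v^2 + 4*v + 3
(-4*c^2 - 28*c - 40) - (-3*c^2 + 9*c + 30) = -c^2 - 37*c - 70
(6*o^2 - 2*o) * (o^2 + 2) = 6*o^4 - 2*o^3 + 12*o^2 - 4*o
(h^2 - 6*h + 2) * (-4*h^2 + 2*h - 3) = -4*h^4 + 26*h^3 - 23*h^2 + 22*h - 6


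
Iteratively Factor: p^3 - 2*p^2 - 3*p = (p + 1)*(p^2 - 3*p) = (p - 3)*(p + 1)*(p)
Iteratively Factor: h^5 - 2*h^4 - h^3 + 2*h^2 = (h)*(h^4 - 2*h^3 - h^2 + 2*h) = h*(h - 2)*(h^3 - h) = h^2*(h - 2)*(h^2 - 1) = h^2*(h - 2)*(h + 1)*(h - 1)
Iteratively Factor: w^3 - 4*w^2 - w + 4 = (w - 4)*(w^2 - 1) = (w - 4)*(w + 1)*(w - 1)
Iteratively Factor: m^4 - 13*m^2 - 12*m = (m - 4)*(m^3 + 4*m^2 + 3*m) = m*(m - 4)*(m^2 + 4*m + 3) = m*(m - 4)*(m + 1)*(m + 3)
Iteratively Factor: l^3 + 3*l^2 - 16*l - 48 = (l + 3)*(l^2 - 16) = (l + 3)*(l + 4)*(l - 4)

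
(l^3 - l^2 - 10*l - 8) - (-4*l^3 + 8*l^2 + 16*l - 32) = 5*l^3 - 9*l^2 - 26*l + 24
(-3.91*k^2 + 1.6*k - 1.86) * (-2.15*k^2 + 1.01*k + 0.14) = 8.4065*k^4 - 7.3891*k^3 + 5.0676*k^2 - 1.6546*k - 0.2604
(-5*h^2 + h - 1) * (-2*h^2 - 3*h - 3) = 10*h^4 + 13*h^3 + 14*h^2 + 3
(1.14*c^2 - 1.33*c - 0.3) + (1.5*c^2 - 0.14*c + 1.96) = 2.64*c^2 - 1.47*c + 1.66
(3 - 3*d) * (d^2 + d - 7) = -3*d^3 + 24*d - 21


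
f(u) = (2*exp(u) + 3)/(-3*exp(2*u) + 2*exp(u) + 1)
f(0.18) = -5.96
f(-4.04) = 2.93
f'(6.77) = 0.00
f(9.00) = 0.00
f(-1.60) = 2.66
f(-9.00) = 3.00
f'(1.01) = 0.96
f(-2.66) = 2.79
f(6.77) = -0.00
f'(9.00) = 0.00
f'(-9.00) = 0.00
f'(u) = (2*exp(u) + 3)*(6*exp(2*u) - 2*exp(u))/(-3*exp(2*u) + 2*exp(u) + 1)^2 + 2*exp(u)/(-3*exp(2*u) + 2*exp(u) + 1)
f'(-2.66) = -0.15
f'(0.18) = 38.18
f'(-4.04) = -0.06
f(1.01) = -0.53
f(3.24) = -0.03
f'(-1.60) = -0.01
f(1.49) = -0.24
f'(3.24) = 0.03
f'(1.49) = 0.36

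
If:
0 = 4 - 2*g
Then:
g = 2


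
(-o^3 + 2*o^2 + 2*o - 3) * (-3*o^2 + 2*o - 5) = 3*o^5 - 8*o^4 + 3*o^3 + 3*o^2 - 16*o + 15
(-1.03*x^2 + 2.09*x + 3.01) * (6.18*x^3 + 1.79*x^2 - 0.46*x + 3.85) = -6.3654*x^5 + 11.0725*x^4 + 22.8167*x^3 + 0.461*x^2 + 6.6619*x + 11.5885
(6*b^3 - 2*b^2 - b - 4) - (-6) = 6*b^3 - 2*b^2 - b + 2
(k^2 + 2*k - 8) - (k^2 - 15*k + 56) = 17*k - 64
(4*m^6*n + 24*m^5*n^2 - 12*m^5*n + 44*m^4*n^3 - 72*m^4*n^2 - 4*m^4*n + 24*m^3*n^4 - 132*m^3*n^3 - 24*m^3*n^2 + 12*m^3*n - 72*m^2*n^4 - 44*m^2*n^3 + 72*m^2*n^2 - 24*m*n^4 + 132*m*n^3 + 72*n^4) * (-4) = -16*m^6*n - 96*m^5*n^2 + 48*m^5*n - 176*m^4*n^3 + 288*m^4*n^2 + 16*m^4*n - 96*m^3*n^4 + 528*m^3*n^3 + 96*m^3*n^2 - 48*m^3*n + 288*m^2*n^4 + 176*m^2*n^3 - 288*m^2*n^2 + 96*m*n^4 - 528*m*n^3 - 288*n^4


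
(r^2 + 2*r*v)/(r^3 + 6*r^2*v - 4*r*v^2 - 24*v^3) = r/(r^2 + 4*r*v - 12*v^2)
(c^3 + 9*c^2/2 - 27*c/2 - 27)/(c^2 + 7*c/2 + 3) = (c^2 + 3*c - 18)/(c + 2)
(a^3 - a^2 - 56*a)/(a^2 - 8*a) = a + 7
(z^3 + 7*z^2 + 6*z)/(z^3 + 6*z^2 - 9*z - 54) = z*(z + 1)/(z^2 - 9)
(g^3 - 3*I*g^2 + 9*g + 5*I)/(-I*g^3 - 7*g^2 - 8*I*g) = (I*g^2 + 4*g + 5*I)/(g*(g - 8*I))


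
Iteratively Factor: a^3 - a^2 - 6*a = (a + 2)*(a^2 - 3*a) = a*(a + 2)*(a - 3)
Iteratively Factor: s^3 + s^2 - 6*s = (s)*(s^2 + s - 6) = s*(s - 2)*(s + 3)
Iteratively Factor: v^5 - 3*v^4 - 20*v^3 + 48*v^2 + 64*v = (v + 1)*(v^4 - 4*v^3 - 16*v^2 + 64*v) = v*(v + 1)*(v^3 - 4*v^2 - 16*v + 64) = v*(v + 1)*(v + 4)*(v^2 - 8*v + 16) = v*(v - 4)*(v + 1)*(v + 4)*(v - 4)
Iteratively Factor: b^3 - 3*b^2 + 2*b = (b - 1)*(b^2 - 2*b) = (b - 2)*(b - 1)*(b)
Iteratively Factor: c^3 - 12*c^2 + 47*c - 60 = (c - 3)*(c^2 - 9*c + 20) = (c - 5)*(c - 3)*(c - 4)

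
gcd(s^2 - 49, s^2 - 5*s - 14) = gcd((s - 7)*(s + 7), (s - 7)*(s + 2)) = s - 7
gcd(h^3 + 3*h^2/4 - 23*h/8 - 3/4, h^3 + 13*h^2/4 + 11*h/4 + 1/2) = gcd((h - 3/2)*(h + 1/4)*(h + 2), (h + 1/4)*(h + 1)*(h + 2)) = h^2 + 9*h/4 + 1/2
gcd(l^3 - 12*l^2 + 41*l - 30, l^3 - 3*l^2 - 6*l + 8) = l - 1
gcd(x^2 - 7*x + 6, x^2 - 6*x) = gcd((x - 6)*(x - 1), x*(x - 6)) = x - 6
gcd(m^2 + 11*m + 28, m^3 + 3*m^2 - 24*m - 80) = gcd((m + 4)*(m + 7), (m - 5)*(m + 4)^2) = m + 4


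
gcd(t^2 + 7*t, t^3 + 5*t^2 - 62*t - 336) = t + 7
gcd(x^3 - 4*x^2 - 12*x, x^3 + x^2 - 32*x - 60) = x^2 - 4*x - 12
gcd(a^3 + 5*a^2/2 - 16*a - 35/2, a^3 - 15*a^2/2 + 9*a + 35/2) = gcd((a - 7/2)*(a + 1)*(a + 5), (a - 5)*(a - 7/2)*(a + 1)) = a^2 - 5*a/2 - 7/2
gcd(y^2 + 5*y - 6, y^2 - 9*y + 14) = 1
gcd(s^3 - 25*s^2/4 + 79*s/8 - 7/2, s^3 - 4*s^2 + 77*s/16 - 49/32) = s^2 - 9*s/4 + 7/8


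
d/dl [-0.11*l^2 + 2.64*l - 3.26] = 2.64 - 0.22*l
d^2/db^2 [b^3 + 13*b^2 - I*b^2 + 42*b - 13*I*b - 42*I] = 6*b + 26 - 2*I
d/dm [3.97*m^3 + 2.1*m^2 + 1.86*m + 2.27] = 11.91*m^2 + 4.2*m + 1.86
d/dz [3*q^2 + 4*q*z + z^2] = 4*q + 2*z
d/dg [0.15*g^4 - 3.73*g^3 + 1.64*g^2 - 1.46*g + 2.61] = 0.6*g^3 - 11.19*g^2 + 3.28*g - 1.46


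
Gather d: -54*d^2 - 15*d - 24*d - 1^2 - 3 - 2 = -54*d^2 - 39*d - 6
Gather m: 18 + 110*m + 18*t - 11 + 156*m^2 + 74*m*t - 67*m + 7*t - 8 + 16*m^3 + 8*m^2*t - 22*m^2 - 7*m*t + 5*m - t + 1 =16*m^3 + m^2*(8*t + 134) + m*(67*t + 48) + 24*t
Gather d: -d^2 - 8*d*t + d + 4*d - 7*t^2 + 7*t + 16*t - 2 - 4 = -d^2 + d*(5 - 8*t) - 7*t^2 + 23*t - 6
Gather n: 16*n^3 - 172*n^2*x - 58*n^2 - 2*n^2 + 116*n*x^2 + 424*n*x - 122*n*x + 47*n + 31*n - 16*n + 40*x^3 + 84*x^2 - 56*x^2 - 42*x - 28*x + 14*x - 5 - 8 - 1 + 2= 16*n^3 + n^2*(-172*x - 60) + n*(116*x^2 + 302*x + 62) + 40*x^3 + 28*x^2 - 56*x - 12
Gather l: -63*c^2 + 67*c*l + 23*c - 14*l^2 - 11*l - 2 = -63*c^2 + 23*c - 14*l^2 + l*(67*c - 11) - 2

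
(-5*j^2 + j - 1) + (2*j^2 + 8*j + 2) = -3*j^2 + 9*j + 1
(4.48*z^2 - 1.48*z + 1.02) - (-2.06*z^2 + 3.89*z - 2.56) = 6.54*z^2 - 5.37*z + 3.58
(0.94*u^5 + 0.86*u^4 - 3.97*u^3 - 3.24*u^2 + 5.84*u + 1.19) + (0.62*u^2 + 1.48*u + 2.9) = 0.94*u^5 + 0.86*u^4 - 3.97*u^3 - 2.62*u^2 + 7.32*u + 4.09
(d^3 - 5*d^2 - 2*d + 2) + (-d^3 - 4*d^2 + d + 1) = -9*d^2 - d + 3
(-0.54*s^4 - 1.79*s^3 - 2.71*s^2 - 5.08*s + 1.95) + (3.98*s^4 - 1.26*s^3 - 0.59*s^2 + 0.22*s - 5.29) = 3.44*s^4 - 3.05*s^3 - 3.3*s^2 - 4.86*s - 3.34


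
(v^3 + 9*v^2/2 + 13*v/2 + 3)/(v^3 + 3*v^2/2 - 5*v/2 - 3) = (2*v + 3)/(2*v - 3)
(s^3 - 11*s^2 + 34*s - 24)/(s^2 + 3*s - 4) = (s^2 - 10*s + 24)/(s + 4)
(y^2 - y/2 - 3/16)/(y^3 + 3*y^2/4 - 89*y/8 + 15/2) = (4*y + 1)/(2*(2*y^2 + 3*y - 20))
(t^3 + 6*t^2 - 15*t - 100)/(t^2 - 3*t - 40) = (t^2 + t - 20)/(t - 8)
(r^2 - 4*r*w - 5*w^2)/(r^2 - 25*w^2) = (r + w)/(r + 5*w)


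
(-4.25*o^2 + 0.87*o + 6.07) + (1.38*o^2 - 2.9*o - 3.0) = -2.87*o^2 - 2.03*o + 3.07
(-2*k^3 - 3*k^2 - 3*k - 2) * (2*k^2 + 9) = -4*k^5 - 6*k^4 - 24*k^3 - 31*k^2 - 27*k - 18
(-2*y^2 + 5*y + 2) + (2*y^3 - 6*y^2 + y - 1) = 2*y^3 - 8*y^2 + 6*y + 1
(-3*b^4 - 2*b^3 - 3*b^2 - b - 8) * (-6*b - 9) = 18*b^5 + 39*b^4 + 36*b^3 + 33*b^2 + 57*b + 72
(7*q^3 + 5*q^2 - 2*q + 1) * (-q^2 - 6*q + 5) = -7*q^5 - 47*q^4 + 7*q^3 + 36*q^2 - 16*q + 5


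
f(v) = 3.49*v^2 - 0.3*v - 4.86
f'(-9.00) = -63.12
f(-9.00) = 280.53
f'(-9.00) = -63.12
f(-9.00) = 280.53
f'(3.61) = 24.90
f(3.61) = 39.54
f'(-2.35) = -16.70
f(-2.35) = 15.12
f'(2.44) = 16.73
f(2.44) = 15.19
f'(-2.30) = -16.35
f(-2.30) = 14.29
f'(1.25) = 8.42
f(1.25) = 0.22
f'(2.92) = 20.08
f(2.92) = 24.02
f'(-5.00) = -35.20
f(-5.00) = 83.89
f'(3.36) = 23.15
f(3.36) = 33.53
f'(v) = 6.98*v - 0.3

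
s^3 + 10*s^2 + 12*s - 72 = (s - 2)*(s + 6)^2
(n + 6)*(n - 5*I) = n^2 + 6*n - 5*I*n - 30*I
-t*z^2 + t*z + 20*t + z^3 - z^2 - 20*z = (-t + z)*(z - 5)*(z + 4)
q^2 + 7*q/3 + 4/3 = (q + 1)*(q + 4/3)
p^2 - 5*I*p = p*(p - 5*I)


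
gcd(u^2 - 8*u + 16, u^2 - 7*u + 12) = u - 4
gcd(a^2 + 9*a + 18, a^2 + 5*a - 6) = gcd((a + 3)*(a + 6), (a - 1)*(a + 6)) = a + 6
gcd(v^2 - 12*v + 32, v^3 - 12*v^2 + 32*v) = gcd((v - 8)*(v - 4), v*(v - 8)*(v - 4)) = v^2 - 12*v + 32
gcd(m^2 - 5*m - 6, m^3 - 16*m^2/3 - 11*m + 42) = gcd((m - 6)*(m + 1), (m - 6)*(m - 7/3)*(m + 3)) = m - 6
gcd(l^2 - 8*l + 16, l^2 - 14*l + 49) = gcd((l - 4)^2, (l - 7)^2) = 1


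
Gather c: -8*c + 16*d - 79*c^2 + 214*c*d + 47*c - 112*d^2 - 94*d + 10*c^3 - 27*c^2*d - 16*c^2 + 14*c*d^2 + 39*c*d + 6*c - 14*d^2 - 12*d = 10*c^3 + c^2*(-27*d - 95) + c*(14*d^2 + 253*d + 45) - 126*d^2 - 90*d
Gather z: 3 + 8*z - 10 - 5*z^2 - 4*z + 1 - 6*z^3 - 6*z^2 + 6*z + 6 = -6*z^3 - 11*z^2 + 10*z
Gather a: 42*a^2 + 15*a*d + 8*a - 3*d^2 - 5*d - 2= 42*a^2 + a*(15*d + 8) - 3*d^2 - 5*d - 2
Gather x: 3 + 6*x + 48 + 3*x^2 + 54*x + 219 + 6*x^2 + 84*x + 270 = 9*x^2 + 144*x + 540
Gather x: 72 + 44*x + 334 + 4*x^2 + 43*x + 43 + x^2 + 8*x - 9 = 5*x^2 + 95*x + 440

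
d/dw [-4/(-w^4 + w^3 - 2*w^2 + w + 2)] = 4*(-4*w^3 + 3*w^2 - 4*w + 1)/(-w^4 + w^3 - 2*w^2 + w + 2)^2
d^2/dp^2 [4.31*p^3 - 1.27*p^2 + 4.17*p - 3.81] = 25.86*p - 2.54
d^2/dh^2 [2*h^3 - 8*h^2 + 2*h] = 12*h - 16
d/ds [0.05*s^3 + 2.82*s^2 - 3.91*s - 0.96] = 0.15*s^2 + 5.64*s - 3.91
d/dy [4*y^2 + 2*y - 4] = 8*y + 2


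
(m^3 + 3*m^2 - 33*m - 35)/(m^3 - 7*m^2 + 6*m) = (m^3 + 3*m^2 - 33*m - 35)/(m*(m^2 - 7*m + 6))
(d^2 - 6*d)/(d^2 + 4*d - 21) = d*(d - 6)/(d^2 + 4*d - 21)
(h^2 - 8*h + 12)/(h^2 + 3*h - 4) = (h^2 - 8*h + 12)/(h^2 + 3*h - 4)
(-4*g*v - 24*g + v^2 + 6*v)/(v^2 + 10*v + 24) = (-4*g + v)/(v + 4)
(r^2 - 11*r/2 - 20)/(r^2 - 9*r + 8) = (r + 5/2)/(r - 1)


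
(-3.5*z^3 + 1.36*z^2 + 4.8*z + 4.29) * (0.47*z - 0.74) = -1.645*z^4 + 3.2292*z^3 + 1.2496*z^2 - 1.5357*z - 3.1746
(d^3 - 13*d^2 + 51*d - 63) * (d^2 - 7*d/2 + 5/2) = d^5 - 33*d^4/2 + 99*d^3 - 274*d^2 + 348*d - 315/2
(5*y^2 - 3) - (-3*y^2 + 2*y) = 8*y^2 - 2*y - 3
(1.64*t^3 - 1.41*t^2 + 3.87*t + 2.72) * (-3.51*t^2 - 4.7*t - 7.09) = -5.7564*t^5 - 2.7589*t^4 - 18.5843*t^3 - 17.7393*t^2 - 40.2223*t - 19.2848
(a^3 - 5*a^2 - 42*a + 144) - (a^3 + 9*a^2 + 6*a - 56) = -14*a^2 - 48*a + 200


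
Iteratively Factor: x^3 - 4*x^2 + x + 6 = (x + 1)*(x^2 - 5*x + 6) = (x - 3)*(x + 1)*(x - 2)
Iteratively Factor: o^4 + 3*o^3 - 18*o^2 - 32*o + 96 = (o + 4)*(o^3 - o^2 - 14*o + 24) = (o + 4)^2*(o^2 - 5*o + 6) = (o - 3)*(o + 4)^2*(o - 2)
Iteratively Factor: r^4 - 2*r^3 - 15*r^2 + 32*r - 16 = (r - 1)*(r^3 - r^2 - 16*r + 16) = (r - 1)^2*(r^2 - 16) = (r - 4)*(r - 1)^2*(r + 4)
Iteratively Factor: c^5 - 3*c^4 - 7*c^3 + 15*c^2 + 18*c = (c - 3)*(c^4 - 7*c^2 - 6*c) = (c - 3)*(c + 1)*(c^3 - c^2 - 6*c) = (c - 3)*(c + 1)*(c + 2)*(c^2 - 3*c) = c*(c - 3)*(c + 1)*(c + 2)*(c - 3)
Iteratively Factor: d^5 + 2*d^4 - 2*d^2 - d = (d + 1)*(d^4 + d^3 - d^2 - d) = (d + 1)^2*(d^3 - d) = (d + 1)^3*(d^2 - d) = (d - 1)*(d + 1)^3*(d)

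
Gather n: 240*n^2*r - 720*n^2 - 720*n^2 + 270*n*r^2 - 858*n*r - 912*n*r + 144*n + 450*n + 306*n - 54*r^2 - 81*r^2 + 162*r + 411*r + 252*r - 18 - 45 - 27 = n^2*(240*r - 1440) + n*(270*r^2 - 1770*r + 900) - 135*r^2 + 825*r - 90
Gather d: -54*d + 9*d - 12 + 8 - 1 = -45*d - 5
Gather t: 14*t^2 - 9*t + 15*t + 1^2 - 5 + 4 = 14*t^2 + 6*t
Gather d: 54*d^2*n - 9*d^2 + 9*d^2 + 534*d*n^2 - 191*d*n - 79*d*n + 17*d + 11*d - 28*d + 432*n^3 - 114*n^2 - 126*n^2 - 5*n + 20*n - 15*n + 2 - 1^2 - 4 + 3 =54*d^2*n + d*(534*n^2 - 270*n) + 432*n^3 - 240*n^2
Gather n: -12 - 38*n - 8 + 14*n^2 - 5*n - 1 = 14*n^2 - 43*n - 21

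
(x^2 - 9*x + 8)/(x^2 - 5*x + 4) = (x - 8)/(x - 4)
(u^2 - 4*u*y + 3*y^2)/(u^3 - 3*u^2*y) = (u - y)/u^2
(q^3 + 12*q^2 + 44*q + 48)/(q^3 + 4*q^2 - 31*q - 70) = (q^2 + 10*q + 24)/(q^2 + 2*q - 35)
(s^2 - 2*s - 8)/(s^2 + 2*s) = (s - 4)/s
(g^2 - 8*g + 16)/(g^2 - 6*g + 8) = (g - 4)/(g - 2)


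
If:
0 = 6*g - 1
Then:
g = 1/6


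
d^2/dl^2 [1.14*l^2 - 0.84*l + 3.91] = 2.28000000000000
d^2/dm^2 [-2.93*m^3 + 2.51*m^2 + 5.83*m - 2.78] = 5.02 - 17.58*m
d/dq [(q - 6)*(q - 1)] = 2*q - 7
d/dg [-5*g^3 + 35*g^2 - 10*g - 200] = -15*g^2 + 70*g - 10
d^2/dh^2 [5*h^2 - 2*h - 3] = 10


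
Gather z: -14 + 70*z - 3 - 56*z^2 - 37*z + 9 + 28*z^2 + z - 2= -28*z^2 + 34*z - 10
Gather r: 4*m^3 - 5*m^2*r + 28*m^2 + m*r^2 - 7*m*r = 4*m^3 + 28*m^2 + m*r^2 + r*(-5*m^2 - 7*m)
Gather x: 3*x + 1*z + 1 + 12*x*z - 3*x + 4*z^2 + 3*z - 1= 12*x*z + 4*z^2 + 4*z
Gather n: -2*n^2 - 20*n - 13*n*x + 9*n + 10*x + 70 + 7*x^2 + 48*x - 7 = -2*n^2 + n*(-13*x - 11) + 7*x^2 + 58*x + 63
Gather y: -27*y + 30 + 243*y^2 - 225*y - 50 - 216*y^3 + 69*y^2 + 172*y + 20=-216*y^3 + 312*y^2 - 80*y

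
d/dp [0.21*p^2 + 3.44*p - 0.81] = 0.42*p + 3.44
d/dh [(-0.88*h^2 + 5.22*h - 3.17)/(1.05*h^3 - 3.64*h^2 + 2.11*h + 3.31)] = (0.924*h^4 - 10.962*h^3 + 27.1295*h^2 - 28.9032*h + 23.9669)/(1.1025*h^6 - 7.644*h^5 + 17.6806*h^4 - 8.4098*h^3 - 19.6447*h^2 + 13.9682*h + 10.9561)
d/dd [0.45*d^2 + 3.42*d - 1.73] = 0.9*d + 3.42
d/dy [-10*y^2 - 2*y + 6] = -20*y - 2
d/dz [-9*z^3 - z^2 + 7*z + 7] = -27*z^2 - 2*z + 7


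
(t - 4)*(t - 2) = t^2 - 6*t + 8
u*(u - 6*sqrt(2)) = u^2 - 6*sqrt(2)*u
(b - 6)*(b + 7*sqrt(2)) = b^2 - 6*b + 7*sqrt(2)*b - 42*sqrt(2)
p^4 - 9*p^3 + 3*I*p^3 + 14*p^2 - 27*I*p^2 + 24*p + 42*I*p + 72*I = (p - 6)*(p - 4)*(p + 1)*(p + 3*I)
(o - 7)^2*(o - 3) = o^3 - 17*o^2 + 91*o - 147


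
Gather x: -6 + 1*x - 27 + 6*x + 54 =7*x + 21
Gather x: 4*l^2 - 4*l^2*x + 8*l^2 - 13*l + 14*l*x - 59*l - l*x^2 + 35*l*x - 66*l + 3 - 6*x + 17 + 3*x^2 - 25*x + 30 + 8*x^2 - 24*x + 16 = 12*l^2 - 138*l + x^2*(11 - l) + x*(-4*l^2 + 49*l - 55) + 66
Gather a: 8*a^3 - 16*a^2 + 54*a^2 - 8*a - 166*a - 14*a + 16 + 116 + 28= 8*a^3 + 38*a^2 - 188*a + 160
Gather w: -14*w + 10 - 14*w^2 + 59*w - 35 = -14*w^2 + 45*w - 25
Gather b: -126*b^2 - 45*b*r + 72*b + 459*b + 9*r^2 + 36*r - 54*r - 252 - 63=-126*b^2 + b*(531 - 45*r) + 9*r^2 - 18*r - 315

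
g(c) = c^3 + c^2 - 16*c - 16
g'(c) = 3*c^2 + 2*c - 16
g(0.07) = -17.11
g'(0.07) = -15.85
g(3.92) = -3.12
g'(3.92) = 37.94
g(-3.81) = 4.17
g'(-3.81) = 19.93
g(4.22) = 9.44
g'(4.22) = 45.87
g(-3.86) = 3.15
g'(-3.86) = 20.98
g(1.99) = -36.00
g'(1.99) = -0.14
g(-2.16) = 13.15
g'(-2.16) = -6.32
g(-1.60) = 8.06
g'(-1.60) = -11.52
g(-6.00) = -100.00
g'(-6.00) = 80.00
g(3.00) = -28.00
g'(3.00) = 17.00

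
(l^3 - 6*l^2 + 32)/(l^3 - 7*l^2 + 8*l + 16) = (l + 2)/(l + 1)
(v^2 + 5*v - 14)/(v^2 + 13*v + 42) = (v - 2)/(v + 6)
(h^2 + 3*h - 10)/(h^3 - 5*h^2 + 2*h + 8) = (h + 5)/(h^2 - 3*h - 4)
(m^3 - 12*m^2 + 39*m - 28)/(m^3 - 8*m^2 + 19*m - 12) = (m - 7)/(m - 3)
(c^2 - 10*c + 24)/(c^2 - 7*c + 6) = (c - 4)/(c - 1)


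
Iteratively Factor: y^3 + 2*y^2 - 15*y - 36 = (y + 3)*(y^2 - y - 12) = (y - 4)*(y + 3)*(y + 3)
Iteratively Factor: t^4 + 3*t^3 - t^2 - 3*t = (t - 1)*(t^3 + 4*t^2 + 3*t) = t*(t - 1)*(t^2 + 4*t + 3) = t*(t - 1)*(t + 1)*(t + 3)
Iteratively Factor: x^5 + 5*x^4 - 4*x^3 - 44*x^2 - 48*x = (x + 2)*(x^4 + 3*x^3 - 10*x^2 - 24*x) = (x + 2)*(x + 4)*(x^3 - x^2 - 6*x) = x*(x + 2)*(x + 4)*(x^2 - x - 6) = x*(x - 3)*(x + 2)*(x + 4)*(x + 2)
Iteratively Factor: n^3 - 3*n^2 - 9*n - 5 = (n + 1)*(n^2 - 4*n - 5) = (n + 1)^2*(n - 5)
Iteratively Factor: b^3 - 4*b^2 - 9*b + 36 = (b - 4)*(b^2 - 9) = (b - 4)*(b + 3)*(b - 3)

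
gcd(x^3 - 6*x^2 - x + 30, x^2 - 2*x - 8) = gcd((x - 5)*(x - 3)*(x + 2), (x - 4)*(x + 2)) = x + 2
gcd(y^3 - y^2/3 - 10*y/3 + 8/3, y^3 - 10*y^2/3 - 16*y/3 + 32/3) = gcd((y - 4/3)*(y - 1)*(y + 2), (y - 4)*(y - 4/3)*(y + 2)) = y^2 + 2*y/3 - 8/3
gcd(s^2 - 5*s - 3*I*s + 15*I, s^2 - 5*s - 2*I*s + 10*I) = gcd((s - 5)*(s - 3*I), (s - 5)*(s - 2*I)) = s - 5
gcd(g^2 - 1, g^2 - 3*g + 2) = g - 1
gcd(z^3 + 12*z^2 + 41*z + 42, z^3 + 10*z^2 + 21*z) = z^2 + 10*z + 21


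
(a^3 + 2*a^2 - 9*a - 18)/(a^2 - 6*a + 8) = (a^3 + 2*a^2 - 9*a - 18)/(a^2 - 6*a + 8)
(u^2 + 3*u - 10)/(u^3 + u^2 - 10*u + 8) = (u + 5)/(u^2 + 3*u - 4)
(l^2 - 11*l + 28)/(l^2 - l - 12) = (l - 7)/(l + 3)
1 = 1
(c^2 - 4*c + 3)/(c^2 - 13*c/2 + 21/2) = 2*(c - 1)/(2*c - 7)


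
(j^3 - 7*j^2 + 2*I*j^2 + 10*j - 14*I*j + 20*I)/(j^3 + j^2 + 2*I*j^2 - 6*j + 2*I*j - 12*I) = (j - 5)/(j + 3)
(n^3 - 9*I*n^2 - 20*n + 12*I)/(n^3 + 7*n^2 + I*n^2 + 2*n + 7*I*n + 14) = (n^2 - 8*I*n - 12)/(n^2 + n*(7 + 2*I) + 14*I)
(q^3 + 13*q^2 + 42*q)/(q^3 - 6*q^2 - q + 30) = q*(q^2 + 13*q + 42)/(q^3 - 6*q^2 - q + 30)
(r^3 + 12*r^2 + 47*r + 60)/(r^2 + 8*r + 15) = r + 4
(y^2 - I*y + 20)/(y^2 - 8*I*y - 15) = (y + 4*I)/(y - 3*I)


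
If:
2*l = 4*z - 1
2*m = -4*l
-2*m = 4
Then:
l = 1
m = -2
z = 3/4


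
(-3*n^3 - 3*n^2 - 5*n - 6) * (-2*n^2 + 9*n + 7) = 6*n^5 - 21*n^4 - 38*n^3 - 54*n^2 - 89*n - 42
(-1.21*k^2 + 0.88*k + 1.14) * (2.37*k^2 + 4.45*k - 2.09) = -2.8677*k^4 - 3.2989*k^3 + 9.1467*k^2 + 3.2338*k - 2.3826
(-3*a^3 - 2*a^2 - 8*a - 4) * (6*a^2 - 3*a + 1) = -18*a^5 - 3*a^4 - 45*a^3 - 2*a^2 + 4*a - 4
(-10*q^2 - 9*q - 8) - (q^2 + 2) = -11*q^2 - 9*q - 10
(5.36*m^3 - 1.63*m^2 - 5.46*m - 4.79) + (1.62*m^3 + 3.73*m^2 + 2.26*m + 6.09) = 6.98*m^3 + 2.1*m^2 - 3.2*m + 1.3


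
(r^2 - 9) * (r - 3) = r^3 - 3*r^2 - 9*r + 27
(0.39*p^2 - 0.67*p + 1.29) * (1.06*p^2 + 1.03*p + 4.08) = 0.4134*p^4 - 0.3085*p^3 + 2.2685*p^2 - 1.4049*p + 5.2632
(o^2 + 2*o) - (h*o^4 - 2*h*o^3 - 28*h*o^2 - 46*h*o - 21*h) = -h*o^4 + 2*h*o^3 + 28*h*o^2 + 46*h*o + 21*h + o^2 + 2*o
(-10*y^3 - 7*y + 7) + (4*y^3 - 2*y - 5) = -6*y^3 - 9*y + 2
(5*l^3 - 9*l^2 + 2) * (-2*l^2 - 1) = -10*l^5 + 18*l^4 - 5*l^3 + 5*l^2 - 2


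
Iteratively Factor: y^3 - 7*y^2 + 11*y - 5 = (y - 1)*(y^2 - 6*y + 5) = (y - 1)^2*(y - 5)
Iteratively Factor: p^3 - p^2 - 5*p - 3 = (p + 1)*(p^2 - 2*p - 3) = (p + 1)^2*(p - 3)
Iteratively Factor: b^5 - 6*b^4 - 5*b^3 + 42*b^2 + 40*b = (b - 5)*(b^4 - b^3 - 10*b^2 - 8*b) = b*(b - 5)*(b^3 - b^2 - 10*b - 8) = b*(b - 5)*(b + 2)*(b^2 - 3*b - 4) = b*(b - 5)*(b - 4)*(b + 2)*(b + 1)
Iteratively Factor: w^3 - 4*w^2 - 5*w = (w - 5)*(w^2 + w) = (w - 5)*(w + 1)*(w)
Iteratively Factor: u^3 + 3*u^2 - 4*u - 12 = (u - 2)*(u^2 + 5*u + 6) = (u - 2)*(u + 2)*(u + 3)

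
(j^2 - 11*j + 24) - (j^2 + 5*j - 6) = 30 - 16*j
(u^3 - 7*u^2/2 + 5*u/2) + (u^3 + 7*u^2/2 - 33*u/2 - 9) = 2*u^3 - 14*u - 9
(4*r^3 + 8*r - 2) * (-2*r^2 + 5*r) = -8*r^5 + 20*r^4 - 16*r^3 + 44*r^2 - 10*r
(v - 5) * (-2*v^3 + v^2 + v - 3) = -2*v^4 + 11*v^3 - 4*v^2 - 8*v + 15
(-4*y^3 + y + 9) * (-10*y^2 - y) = 40*y^5 + 4*y^4 - 10*y^3 - 91*y^2 - 9*y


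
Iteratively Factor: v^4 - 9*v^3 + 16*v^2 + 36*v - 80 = (v + 2)*(v^3 - 11*v^2 + 38*v - 40) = (v - 2)*(v + 2)*(v^2 - 9*v + 20) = (v - 5)*(v - 2)*(v + 2)*(v - 4)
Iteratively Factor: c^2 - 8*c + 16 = (c - 4)*(c - 4)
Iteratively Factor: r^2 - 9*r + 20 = (r - 5)*(r - 4)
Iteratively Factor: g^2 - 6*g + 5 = (g - 1)*(g - 5)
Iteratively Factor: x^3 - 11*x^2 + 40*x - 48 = (x - 3)*(x^2 - 8*x + 16) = (x - 4)*(x - 3)*(x - 4)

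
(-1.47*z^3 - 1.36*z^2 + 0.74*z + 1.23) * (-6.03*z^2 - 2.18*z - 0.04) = 8.8641*z^5 + 11.4054*z^4 - 1.4386*z^3 - 8.9757*z^2 - 2.711*z - 0.0492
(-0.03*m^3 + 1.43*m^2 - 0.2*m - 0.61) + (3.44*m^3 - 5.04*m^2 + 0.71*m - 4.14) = 3.41*m^3 - 3.61*m^2 + 0.51*m - 4.75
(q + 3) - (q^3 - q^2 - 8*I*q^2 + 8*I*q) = -q^3 + q^2 + 8*I*q^2 + q - 8*I*q + 3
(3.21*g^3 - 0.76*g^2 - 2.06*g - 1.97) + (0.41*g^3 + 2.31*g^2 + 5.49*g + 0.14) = 3.62*g^3 + 1.55*g^2 + 3.43*g - 1.83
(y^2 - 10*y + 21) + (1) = y^2 - 10*y + 22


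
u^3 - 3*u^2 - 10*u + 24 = (u - 4)*(u - 2)*(u + 3)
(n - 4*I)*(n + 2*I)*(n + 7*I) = n^3 + 5*I*n^2 + 22*n + 56*I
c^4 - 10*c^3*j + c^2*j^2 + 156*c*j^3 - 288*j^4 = (c - 8*j)*(c - 3*j)^2*(c + 4*j)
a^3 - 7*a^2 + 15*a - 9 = (a - 3)^2*(a - 1)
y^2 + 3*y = y*(y + 3)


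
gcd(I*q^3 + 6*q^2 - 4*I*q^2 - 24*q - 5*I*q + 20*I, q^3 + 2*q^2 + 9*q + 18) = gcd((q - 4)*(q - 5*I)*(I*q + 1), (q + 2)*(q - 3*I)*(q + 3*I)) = 1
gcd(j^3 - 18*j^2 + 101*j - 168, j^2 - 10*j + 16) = j - 8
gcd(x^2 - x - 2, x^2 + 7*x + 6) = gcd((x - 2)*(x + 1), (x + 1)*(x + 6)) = x + 1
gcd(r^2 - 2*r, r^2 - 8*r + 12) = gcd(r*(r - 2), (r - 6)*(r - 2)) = r - 2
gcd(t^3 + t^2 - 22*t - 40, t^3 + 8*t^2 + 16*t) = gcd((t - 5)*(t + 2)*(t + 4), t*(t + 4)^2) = t + 4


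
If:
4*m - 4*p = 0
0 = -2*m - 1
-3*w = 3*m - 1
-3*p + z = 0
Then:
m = -1/2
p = -1/2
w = 5/6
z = -3/2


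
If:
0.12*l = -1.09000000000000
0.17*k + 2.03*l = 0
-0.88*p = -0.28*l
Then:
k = 108.47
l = -9.08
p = -2.89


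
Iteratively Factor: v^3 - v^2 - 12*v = (v + 3)*(v^2 - 4*v) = v*(v + 3)*(v - 4)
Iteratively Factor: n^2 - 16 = (n - 4)*(n + 4)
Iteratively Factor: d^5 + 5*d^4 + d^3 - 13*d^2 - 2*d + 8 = (d - 1)*(d^4 + 6*d^3 + 7*d^2 - 6*d - 8) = (d - 1)*(d + 2)*(d^3 + 4*d^2 - d - 4) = (d - 1)*(d + 2)*(d + 4)*(d^2 - 1) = (d - 1)*(d + 1)*(d + 2)*(d + 4)*(d - 1)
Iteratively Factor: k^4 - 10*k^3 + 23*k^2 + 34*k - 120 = (k - 3)*(k^3 - 7*k^2 + 2*k + 40) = (k - 4)*(k - 3)*(k^2 - 3*k - 10) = (k - 4)*(k - 3)*(k + 2)*(k - 5)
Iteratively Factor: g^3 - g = (g - 1)*(g^2 + g) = g*(g - 1)*(g + 1)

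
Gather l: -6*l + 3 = 3 - 6*l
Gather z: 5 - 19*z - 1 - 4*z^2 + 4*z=-4*z^2 - 15*z + 4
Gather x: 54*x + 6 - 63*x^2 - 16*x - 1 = -63*x^2 + 38*x + 5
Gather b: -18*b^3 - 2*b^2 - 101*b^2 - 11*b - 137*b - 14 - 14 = -18*b^3 - 103*b^2 - 148*b - 28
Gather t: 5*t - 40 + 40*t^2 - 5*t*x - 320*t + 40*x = 40*t^2 + t*(-5*x - 315) + 40*x - 40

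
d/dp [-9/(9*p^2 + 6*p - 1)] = 54*(3*p + 1)/(9*p^2 + 6*p - 1)^2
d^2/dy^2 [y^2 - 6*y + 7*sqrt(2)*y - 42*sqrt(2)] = 2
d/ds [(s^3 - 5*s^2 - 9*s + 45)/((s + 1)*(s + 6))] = (s^4 + 14*s^3 - 8*s^2 - 150*s - 369)/(s^4 + 14*s^3 + 61*s^2 + 84*s + 36)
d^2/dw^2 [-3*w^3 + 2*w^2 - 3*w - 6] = 4 - 18*w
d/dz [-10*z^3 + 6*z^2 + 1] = 6*z*(2 - 5*z)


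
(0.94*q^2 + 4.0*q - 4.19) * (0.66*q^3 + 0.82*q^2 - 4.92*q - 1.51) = 0.6204*q^5 + 3.4108*q^4 - 4.1102*q^3 - 24.5352*q^2 + 14.5748*q + 6.3269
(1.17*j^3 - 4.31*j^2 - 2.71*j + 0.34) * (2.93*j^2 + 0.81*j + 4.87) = 3.4281*j^5 - 11.6806*j^4 - 5.7335*j^3 - 22.1886*j^2 - 12.9223*j + 1.6558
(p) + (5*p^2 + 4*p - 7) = 5*p^2 + 5*p - 7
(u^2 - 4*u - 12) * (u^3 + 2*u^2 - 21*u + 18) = u^5 - 2*u^4 - 41*u^3 + 78*u^2 + 180*u - 216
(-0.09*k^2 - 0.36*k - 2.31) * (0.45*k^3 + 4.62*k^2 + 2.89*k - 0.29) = -0.0405*k^5 - 0.5778*k^4 - 2.9628*k^3 - 11.6865*k^2 - 6.5715*k + 0.6699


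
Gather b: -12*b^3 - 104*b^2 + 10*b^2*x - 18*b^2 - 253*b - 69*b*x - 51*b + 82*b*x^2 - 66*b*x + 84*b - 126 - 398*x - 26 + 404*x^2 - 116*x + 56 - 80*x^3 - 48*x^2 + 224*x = -12*b^3 + b^2*(10*x - 122) + b*(82*x^2 - 135*x - 220) - 80*x^3 + 356*x^2 - 290*x - 96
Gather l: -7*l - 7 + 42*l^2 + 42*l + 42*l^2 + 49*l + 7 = 84*l^2 + 84*l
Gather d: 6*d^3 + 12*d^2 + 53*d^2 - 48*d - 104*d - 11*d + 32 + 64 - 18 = 6*d^3 + 65*d^2 - 163*d + 78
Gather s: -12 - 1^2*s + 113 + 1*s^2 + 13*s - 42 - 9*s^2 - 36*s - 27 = -8*s^2 - 24*s + 32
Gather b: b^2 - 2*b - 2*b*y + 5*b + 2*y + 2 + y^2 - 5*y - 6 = b^2 + b*(3 - 2*y) + y^2 - 3*y - 4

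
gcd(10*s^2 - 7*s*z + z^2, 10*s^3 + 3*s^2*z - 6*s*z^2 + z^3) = 10*s^2 - 7*s*z + z^2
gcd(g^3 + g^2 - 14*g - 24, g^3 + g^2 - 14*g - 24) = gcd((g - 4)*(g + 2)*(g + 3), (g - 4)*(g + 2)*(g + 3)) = g^3 + g^2 - 14*g - 24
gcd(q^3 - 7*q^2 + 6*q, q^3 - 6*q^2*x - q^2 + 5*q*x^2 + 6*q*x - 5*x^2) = q - 1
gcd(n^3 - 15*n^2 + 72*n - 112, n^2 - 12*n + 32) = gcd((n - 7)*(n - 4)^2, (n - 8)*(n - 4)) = n - 4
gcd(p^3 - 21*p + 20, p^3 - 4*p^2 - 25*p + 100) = p^2 + p - 20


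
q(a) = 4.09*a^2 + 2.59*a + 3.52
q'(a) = 8.18*a + 2.59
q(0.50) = 5.84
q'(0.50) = 6.68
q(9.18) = 371.97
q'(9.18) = 77.68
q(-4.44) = 72.65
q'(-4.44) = -33.73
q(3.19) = 53.40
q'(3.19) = 28.68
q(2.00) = 25.06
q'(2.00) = 18.95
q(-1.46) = 8.46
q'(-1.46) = -9.35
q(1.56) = 17.51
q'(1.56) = 15.35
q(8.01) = 286.68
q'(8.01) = 68.11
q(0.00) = 3.52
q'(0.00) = 2.59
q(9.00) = 358.12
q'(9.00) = 76.21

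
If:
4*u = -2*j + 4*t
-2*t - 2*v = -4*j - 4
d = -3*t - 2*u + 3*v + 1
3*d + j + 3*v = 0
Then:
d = 9/26 - 35*v/26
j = 27*v/26 - 27/26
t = 14*v/13 - 1/13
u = 29*v/52 + 23/52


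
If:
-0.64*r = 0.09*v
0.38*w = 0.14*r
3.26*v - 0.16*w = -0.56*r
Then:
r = 0.00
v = 0.00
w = 0.00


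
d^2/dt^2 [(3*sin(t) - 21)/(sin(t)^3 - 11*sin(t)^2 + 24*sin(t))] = 6*(-2*sin(t)^4 + 48*sin(t)^3 - 433*sin(t)^2 + 1655*sin(t) - 2059 - 1029/sin(t) + 5544/sin(t)^2 - 4032/sin(t)^3)/((sin(t) - 8)^3*(sin(t) - 3)^3)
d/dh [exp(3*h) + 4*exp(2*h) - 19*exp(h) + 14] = (3*exp(2*h) + 8*exp(h) - 19)*exp(h)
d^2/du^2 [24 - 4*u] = 0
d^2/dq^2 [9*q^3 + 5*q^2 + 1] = 54*q + 10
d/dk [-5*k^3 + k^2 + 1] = k*(2 - 15*k)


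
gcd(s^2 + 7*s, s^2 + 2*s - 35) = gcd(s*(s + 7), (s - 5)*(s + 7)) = s + 7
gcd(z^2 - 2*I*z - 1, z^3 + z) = z - I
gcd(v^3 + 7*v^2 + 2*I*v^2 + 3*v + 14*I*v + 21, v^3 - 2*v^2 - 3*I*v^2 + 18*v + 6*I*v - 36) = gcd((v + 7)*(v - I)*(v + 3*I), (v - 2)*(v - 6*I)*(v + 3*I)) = v + 3*I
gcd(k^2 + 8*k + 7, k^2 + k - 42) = k + 7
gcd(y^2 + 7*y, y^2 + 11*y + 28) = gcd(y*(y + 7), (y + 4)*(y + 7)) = y + 7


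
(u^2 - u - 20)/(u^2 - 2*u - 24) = (u - 5)/(u - 6)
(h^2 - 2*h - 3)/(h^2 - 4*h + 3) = (h + 1)/(h - 1)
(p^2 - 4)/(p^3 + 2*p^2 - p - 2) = (p - 2)/(p^2 - 1)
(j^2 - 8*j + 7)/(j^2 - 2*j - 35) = (j - 1)/(j + 5)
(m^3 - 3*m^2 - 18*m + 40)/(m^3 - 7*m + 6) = (m^2 - m - 20)/(m^2 + 2*m - 3)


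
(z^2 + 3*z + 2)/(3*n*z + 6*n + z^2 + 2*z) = (z + 1)/(3*n + z)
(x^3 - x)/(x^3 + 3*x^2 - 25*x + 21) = x*(x + 1)/(x^2 + 4*x - 21)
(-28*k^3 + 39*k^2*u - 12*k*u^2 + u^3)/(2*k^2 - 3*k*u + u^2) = (28*k^2 - 11*k*u + u^2)/(-2*k + u)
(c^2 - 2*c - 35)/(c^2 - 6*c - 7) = (c + 5)/(c + 1)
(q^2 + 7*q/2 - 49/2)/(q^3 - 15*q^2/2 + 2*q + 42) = (q + 7)/(q^2 - 4*q - 12)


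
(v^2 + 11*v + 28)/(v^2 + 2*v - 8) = (v + 7)/(v - 2)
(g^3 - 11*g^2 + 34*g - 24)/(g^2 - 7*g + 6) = g - 4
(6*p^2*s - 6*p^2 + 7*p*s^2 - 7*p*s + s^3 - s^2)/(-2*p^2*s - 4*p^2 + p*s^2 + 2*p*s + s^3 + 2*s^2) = (6*p^2*s - 6*p^2 + 7*p*s^2 - 7*p*s + s^3 - s^2)/(-2*p^2*s - 4*p^2 + p*s^2 + 2*p*s + s^3 + 2*s^2)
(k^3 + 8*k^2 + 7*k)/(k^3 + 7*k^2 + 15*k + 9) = k*(k + 7)/(k^2 + 6*k + 9)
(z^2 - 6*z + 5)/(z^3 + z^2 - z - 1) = (z - 5)/(z^2 + 2*z + 1)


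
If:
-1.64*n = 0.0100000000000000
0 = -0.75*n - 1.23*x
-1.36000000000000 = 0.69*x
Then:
No Solution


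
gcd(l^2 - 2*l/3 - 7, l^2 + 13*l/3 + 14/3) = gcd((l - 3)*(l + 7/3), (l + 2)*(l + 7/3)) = l + 7/3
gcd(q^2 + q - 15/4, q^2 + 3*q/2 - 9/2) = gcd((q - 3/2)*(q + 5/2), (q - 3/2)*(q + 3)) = q - 3/2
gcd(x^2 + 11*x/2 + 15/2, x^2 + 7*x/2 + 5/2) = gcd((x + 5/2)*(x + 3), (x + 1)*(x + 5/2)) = x + 5/2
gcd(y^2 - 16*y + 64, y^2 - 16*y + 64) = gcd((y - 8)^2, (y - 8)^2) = y^2 - 16*y + 64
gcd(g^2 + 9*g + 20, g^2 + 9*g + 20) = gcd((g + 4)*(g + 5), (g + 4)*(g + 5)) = g^2 + 9*g + 20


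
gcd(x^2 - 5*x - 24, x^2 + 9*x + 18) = x + 3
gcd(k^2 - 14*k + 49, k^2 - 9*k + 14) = k - 7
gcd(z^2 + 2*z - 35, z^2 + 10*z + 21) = z + 7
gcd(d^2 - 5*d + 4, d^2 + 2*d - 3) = d - 1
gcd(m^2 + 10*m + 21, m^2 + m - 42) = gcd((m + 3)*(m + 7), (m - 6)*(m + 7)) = m + 7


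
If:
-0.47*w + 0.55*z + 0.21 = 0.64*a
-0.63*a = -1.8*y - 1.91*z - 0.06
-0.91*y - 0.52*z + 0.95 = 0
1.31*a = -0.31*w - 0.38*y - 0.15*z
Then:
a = 0.10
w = -2.18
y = 2.26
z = -2.13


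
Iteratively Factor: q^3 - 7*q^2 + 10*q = (q - 2)*(q^2 - 5*q) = (q - 5)*(q - 2)*(q)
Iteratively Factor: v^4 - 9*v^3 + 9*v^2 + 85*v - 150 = (v - 5)*(v^3 - 4*v^2 - 11*v + 30) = (v - 5)^2*(v^2 + v - 6) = (v - 5)^2*(v - 2)*(v + 3)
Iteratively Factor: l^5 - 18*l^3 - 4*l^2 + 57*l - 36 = (l - 1)*(l^4 + l^3 - 17*l^2 - 21*l + 36) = (l - 4)*(l - 1)*(l^3 + 5*l^2 + 3*l - 9) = (l - 4)*(l - 1)^2*(l^2 + 6*l + 9) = (l - 4)*(l - 1)^2*(l + 3)*(l + 3)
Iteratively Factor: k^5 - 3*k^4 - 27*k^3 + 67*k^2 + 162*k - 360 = (k - 5)*(k^4 + 2*k^3 - 17*k^2 - 18*k + 72) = (k - 5)*(k + 3)*(k^3 - k^2 - 14*k + 24) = (k - 5)*(k - 2)*(k + 3)*(k^2 + k - 12) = (k - 5)*(k - 2)*(k + 3)*(k + 4)*(k - 3)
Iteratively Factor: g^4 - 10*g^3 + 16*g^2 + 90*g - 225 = (g - 5)*(g^3 - 5*g^2 - 9*g + 45) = (g - 5)*(g - 3)*(g^2 - 2*g - 15) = (g - 5)^2*(g - 3)*(g + 3)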